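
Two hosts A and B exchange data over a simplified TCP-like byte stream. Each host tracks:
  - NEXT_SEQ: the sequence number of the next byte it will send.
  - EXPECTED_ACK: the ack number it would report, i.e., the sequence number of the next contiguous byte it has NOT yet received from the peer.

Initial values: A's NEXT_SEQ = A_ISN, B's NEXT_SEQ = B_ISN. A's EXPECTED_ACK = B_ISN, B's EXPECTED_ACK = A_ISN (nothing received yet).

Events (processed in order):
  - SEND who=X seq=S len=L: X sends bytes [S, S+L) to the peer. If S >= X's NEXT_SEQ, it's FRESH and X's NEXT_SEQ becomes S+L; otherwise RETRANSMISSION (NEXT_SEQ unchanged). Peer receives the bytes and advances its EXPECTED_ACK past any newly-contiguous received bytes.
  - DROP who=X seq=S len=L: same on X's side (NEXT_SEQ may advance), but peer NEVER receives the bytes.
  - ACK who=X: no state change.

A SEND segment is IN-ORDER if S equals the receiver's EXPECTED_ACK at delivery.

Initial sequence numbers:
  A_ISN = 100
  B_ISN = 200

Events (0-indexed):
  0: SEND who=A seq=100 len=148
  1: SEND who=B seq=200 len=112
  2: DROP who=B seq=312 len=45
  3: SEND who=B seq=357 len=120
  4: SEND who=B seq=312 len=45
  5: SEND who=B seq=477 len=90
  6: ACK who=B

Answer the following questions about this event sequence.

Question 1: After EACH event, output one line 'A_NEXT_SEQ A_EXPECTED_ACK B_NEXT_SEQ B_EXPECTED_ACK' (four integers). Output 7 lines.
248 200 200 248
248 312 312 248
248 312 357 248
248 312 477 248
248 477 477 248
248 567 567 248
248 567 567 248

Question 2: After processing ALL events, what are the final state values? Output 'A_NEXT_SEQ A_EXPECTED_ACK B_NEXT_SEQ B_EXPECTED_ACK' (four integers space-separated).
Answer: 248 567 567 248

Derivation:
After event 0: A_seq=248 A_ack=200 B_seq=200 B_ack=248
After event 1: A_seq=248 A_ack=312 B_seq=312 B_ack=248
After event 2: A_seq=248 A_ack=312 B_seq=357 B_ack=248
After event 3: A_seq=248 A_ack=312 B_seq=477 B_ack=248
After event 4: A_seq=248 A_ack=477 B_seq=477 B_ack=248
After event 5: A_seq=248 A_ack=567 B_seq=567 B_ack=248
After event 6: A_seq=248 A_ack=567 B_seq=567 B_ack=248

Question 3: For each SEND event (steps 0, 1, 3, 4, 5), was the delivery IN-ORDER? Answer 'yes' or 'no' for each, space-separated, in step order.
Answer: yes yes no yes yes

Derivation:
Step 0: SEND seq=100 -> in-order
Step 1: SEND seq=200 -> in-order
Step 3: SEND seq=357 -> out-of-order
Step 4: SEND seq=312 -> in-order
Step 5: SEND seq=477 -> in-order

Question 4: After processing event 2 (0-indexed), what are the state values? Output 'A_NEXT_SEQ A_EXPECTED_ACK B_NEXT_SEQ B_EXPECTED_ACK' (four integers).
After event 0: A_seq=248 A_ack=200 B_seq=200 B_ack=248
After event 1: A_seq=248 A_ack=312 B_seq=312 B_ack=248
After event 2: A_seq=248 A_ack=312 B_seq=357 B_ack=248

248 312 357 248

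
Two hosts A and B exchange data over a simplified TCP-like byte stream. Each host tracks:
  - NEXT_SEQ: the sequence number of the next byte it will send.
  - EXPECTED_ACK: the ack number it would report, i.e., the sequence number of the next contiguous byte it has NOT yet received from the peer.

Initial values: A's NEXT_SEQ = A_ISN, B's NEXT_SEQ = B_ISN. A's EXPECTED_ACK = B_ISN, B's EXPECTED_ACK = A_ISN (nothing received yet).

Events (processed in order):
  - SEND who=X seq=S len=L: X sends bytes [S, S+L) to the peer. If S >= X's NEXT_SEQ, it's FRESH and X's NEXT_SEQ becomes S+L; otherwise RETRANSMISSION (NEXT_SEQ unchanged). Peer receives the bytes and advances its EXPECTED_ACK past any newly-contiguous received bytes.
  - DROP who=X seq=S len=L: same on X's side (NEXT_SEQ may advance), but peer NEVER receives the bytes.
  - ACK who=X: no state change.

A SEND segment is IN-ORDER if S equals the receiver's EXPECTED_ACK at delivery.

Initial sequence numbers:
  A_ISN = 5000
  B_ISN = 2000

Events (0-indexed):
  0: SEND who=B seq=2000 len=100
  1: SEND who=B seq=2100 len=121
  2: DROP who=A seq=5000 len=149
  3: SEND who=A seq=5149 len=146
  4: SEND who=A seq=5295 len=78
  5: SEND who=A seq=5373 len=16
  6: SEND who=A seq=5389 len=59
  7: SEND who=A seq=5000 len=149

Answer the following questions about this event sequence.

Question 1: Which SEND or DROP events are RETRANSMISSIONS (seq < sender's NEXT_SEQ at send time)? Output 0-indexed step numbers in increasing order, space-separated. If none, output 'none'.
Answer: 7

Derivation:
Step 0: SEND seq=2000 -> fresh
Step 1: SEND seq=2100 -> fresh
Step 2: DROP seq=5000 -> fresh
Step 3: SEND seq=5149 -> fresh
Step 4: SEND seq=5295 -> fresh
Step 5: SEND seq=5373 -> fresh
Step 6: SEND seq=5389 -> fresh
Step 7: SEND seq=5000 -> retransmit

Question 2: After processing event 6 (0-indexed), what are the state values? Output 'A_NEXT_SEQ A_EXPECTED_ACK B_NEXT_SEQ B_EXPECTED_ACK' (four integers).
After event 0: A_seq=5000 A_ack=2100 B_seq=2100 B_ack=5000
After event 1: A_seq=5000 A_ack=2221 B_seq=2221 B_ack=5000
After event 2: A_seq=5149 A_ack=2221 B_seq=2221 B_ack=5000
After event 3: A_seq=5295 A_ack=2221 B_seq=2221 B_ack=5000
After event 4: A_seq=5373 A_ack=2221 B_seq=2221 B_ack=5000
After event 5: A_seq=5389 A_ack=2221 B_seq=2221 B_ack=5000
After event 6: A_seq=5448 A_ack=2221 B_seq=2221 B_ack=5000

5448 2221 2221 5000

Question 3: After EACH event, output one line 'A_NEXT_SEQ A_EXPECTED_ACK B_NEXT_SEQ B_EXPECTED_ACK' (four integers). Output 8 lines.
5000 2100 2100 5000
5000 2221 2221 5000
5149 2221 2221 5000
5295 2221 2221 5000
5373 2221 2221 5000
5389 2221 2221 5000
5448 2221 2221 5000
5448 2221 2221 5448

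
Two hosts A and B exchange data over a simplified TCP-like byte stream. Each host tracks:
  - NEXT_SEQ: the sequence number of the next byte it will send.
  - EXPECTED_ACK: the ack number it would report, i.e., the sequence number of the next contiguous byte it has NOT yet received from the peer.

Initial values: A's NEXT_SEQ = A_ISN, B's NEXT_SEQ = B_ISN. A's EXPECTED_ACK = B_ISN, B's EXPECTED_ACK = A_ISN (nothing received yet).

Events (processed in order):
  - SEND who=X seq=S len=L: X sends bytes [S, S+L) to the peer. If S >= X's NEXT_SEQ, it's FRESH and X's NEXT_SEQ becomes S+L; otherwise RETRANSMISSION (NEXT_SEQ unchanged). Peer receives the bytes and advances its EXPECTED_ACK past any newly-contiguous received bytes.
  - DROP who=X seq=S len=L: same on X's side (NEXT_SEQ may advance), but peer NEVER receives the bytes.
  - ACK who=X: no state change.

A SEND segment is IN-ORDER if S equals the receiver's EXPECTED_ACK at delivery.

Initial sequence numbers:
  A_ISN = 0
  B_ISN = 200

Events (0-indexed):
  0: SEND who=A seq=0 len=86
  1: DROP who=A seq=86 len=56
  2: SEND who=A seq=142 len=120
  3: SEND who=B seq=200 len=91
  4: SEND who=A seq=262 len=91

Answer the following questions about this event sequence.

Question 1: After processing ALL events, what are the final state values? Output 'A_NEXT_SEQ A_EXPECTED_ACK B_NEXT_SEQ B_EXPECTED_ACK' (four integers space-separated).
After event 0: A_seq=86 A_ack=200 B_seq=200 B_ack=86
After event 1: A_seq=142 A_ack=200 B_seq=200 B_ack=86
After event 2: A_seq=262 A_ack=200 B_seq=200 B_ack=86
After event 3: A_seq=262 A_ack=291 B_seq=291 B_ack=86
After event 4: A_seq=353 A_ack=291 B_seq=291 B_ack=86

Answer: 353 291 291 86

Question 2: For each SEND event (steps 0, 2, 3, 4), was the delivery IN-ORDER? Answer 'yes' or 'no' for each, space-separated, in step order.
Answer: yes no yes no

Derivation:
Step 0: SEND seq=0 -> in-order
Step 2: SEND seq=142 -> out-of-order
Step 3: SEND seq=200 -> in-order
Step 4: SEND seq=262 -> out-of-order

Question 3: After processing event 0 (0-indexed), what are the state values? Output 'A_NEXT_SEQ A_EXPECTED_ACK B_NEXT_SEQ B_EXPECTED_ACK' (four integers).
After event 0: A_seq=86 A_ack=200 B_seq=200 B_ack=86

86 200 200 86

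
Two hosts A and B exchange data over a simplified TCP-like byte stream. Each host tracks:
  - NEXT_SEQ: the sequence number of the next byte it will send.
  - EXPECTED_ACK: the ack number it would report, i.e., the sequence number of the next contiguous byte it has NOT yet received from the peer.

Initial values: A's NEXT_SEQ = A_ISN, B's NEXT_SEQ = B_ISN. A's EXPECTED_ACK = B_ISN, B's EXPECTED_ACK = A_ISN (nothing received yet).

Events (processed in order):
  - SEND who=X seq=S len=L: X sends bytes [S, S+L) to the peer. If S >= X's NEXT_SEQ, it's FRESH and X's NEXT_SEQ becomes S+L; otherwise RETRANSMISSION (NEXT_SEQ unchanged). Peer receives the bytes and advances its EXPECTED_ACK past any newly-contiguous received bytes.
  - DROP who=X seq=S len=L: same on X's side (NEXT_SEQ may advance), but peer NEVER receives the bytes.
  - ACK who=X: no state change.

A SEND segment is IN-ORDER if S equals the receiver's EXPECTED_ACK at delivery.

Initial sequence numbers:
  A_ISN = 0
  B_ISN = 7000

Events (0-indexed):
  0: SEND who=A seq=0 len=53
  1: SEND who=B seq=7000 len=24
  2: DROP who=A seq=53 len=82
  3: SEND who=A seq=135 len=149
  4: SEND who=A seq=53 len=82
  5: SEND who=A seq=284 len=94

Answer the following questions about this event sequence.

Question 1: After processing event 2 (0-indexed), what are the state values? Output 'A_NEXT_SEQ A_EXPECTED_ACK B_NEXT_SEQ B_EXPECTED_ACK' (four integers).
After event 0: A_seq=53 A_ack=7000 B_seq=7000 B_ack=53
After event 1: A_seq=53 A_ack=7024 B_seq=7024 B_ack=53
After event 2: A_seq=135 A_ack=7024 B_seq=7024 B_ack=53

135 7024 7024 53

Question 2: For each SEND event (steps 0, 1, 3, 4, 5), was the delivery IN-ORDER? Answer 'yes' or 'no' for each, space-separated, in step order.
Step 0: SEND seq=0 -> in-order
Step 1: SEND seq=7000 -> in-order
Step 3: SEND seq=135 -> out-of-order
Step 4: SEND seq=53 -> in-order
Step 5: SEND seq=284 -> in-order

Answer: yes yes no yes yes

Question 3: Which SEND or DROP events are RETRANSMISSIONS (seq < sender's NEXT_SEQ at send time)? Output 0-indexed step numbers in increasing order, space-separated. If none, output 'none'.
Answer: 4

Derivation:
Step 0: SEND seq=0 -> fresh
Step 1: SEND seq=7000 -> fresh
Step 2: DROP seq=53 -> fresh
Step 3: SEND seq=135 -> fresh
Step 4: SEND seq=53 -> retransmit
Step 5: SEND seq=284 -> fresh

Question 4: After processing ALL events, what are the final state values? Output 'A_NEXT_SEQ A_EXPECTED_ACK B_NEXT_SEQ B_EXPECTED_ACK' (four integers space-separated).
After event 0: A_seq=53 A_ack=7000 B_seq=7000 B_ack=53
After event 1: A_seq=53 A_ack=7024 B_seq=7024 B_ack=53
After event 2: A_seq=135 A_ack=7024 B_seq=7024 B_ack=53
After event 3: A_seq=284 A_ack=7024 B_seq=7024 B_ack=53
After event 4: A_seq=284 A_ack=7024 B_seq=7024 B_ack=284
After event 5: A_seq=378 A_ack=7024 B_seq=7024 B_ack=378

Answer: 378 7024 7024 378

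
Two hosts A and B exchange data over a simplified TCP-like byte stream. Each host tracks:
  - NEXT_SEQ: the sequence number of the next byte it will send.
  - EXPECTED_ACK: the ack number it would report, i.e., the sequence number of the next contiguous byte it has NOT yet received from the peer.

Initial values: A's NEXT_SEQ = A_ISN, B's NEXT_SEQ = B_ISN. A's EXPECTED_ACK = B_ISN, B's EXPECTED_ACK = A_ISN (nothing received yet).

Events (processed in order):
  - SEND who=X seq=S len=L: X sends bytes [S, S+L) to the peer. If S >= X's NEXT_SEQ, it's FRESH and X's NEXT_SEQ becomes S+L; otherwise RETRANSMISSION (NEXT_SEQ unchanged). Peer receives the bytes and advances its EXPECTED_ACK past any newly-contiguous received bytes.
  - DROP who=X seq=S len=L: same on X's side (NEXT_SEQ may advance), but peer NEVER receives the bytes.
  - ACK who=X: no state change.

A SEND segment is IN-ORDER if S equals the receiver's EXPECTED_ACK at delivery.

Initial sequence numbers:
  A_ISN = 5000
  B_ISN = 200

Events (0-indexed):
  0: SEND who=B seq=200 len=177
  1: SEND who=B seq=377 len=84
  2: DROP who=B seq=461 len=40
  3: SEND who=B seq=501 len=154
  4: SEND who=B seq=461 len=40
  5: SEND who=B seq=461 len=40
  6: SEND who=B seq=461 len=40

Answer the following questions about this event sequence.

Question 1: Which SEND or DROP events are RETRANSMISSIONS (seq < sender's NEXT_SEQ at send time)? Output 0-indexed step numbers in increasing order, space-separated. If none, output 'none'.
Step 0: SEND seq=200 -> fresh
Step 1: SEND seq=377 -> fresh
Step 2: DROP seq=461 -> fresh
Step 3: SEND seq=501 -> fresh
Step 4: SEND seq=461 -> retransmit
Step 5: SEND seq=461 -> retransmit
Step 6: SEND seq=461 -> retransmit

Answer: 4 5 6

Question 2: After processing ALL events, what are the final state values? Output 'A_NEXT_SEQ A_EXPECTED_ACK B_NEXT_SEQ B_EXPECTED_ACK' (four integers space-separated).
After event 0: A_seq=5000 A_ack=377 B_seq=377 B_ack=5000
After event 1: A_seq=5000 A_ack=461 B_seq=461 B_ack=5000
After event 2: A_seq=5000 A_ack=461 B_seq=501 B_ack=5000
After event 3: A_seq=5000 A_ack=461 B_seq=655 B_ack=5000
After event 4: A_seq=5000 A_ack=655 B_seq=655 B_ack=5000
After event 5: A_seq=5000 A_ack=655 B_seq=655 B_ack=5000
After event 6: A_seq=5000 A_ack=655 B_seq=655 B_ack=5000

Answer: 5000 655 655 5000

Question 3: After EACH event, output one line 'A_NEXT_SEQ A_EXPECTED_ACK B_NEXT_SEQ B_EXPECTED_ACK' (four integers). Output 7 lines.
5000 377 377 5000
5000 461 461 5000
5000 461 501 5000
5000 461 655 5000
5000 655 655 5000
5000 655 655 5000
5000 655 655 5000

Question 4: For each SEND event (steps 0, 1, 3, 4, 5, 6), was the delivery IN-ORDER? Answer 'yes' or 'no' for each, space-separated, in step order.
Step 0: SEND seq=200 -> in-order
Step 1: SEND seq=377 -> in-order
Step 3: SEND seq=501 -> out-of-order
Step 4: SEND seq=461 -> in-order
Step 5: SEND seq=461 -> out-of-order
Step 6: SEND seq=461 -> out-of-order

Answer: yes yes no yes no no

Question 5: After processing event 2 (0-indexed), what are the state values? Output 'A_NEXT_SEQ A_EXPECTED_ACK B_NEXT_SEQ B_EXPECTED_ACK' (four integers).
After event 0: A_seq=5000 A_ack=377 B_seq=377 B_ack=5000
After event 1: A_seq=5000 A_ack=461 B_seq=461 B_ack=5000
After event 2: A_seq=5000 A_ack=461 B_seq=501 B_ack=5000

5000 461 501 5000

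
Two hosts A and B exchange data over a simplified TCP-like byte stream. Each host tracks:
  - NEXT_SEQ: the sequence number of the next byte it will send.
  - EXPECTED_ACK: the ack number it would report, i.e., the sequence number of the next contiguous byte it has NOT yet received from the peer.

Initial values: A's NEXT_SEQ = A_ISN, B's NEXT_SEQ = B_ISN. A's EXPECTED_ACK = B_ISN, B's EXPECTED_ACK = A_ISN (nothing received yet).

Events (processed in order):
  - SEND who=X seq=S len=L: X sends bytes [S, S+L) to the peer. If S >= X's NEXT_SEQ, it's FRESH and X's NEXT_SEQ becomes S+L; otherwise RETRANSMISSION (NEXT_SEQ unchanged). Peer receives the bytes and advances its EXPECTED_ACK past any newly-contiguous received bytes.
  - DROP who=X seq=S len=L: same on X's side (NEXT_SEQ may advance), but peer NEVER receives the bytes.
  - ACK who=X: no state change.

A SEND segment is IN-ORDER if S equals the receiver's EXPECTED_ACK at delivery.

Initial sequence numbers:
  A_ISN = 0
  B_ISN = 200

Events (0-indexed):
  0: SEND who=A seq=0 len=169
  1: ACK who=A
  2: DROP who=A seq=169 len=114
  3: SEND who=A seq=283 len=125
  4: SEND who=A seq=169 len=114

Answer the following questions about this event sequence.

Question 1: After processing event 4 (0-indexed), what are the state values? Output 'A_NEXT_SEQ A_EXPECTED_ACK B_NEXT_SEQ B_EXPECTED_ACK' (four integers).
After event 0: A_seq=169 A_ack=200 B_seq=200 B_ack=169
After event 1: A_seq=169 A_ack=200 B_seq=200 B_ack=169
After event 2: A_seq=283 A_ack=200 B_seq=200 B_ack=169
After event 3: A_seq=408 A_ack=200 B_seq=200 B_ack=169
After event 4: A_seq=408 A_ack=200 B_seq=200 B_ack=408

408 200 200 408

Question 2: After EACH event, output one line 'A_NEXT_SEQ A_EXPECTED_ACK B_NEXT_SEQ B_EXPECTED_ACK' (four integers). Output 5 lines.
169 200 200 169
169 200 200 169
283 200 200 169
408 200 200 169
408 200 200 408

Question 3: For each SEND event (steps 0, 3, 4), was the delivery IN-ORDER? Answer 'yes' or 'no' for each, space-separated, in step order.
Answer: yes no yes

Derivation:
Step 0: SEND seq=0 -> in-order
Step 3: SEND seq=283 -> out-of-order
Step 4: SEND seq=169 -> in-order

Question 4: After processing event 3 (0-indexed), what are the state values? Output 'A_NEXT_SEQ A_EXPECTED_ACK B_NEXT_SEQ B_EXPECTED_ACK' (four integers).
After event 0: A_seq=169 A_ack=200 B_seq=200 B_ack=169
After event 1: A_seq=169 A_ack=200 B_seq=200 B_ack=169
After event 2: A_seq=283 A_ack=200 B_seq=200 B_ack=169
After event 3: A_seq=408 A_ack=200 B_seq=200 B_ack=169

408 200 200 169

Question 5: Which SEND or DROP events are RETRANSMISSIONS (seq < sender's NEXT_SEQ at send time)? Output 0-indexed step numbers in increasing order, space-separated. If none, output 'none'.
Answer: 4

Derivation:
Step 0: SEND seq=0 -> fresh
Step 2: DROP seq=169 -> fresh
Step 3: SEND seq=283 -> fresh
Step 4: SEND seq=169 -> retransmit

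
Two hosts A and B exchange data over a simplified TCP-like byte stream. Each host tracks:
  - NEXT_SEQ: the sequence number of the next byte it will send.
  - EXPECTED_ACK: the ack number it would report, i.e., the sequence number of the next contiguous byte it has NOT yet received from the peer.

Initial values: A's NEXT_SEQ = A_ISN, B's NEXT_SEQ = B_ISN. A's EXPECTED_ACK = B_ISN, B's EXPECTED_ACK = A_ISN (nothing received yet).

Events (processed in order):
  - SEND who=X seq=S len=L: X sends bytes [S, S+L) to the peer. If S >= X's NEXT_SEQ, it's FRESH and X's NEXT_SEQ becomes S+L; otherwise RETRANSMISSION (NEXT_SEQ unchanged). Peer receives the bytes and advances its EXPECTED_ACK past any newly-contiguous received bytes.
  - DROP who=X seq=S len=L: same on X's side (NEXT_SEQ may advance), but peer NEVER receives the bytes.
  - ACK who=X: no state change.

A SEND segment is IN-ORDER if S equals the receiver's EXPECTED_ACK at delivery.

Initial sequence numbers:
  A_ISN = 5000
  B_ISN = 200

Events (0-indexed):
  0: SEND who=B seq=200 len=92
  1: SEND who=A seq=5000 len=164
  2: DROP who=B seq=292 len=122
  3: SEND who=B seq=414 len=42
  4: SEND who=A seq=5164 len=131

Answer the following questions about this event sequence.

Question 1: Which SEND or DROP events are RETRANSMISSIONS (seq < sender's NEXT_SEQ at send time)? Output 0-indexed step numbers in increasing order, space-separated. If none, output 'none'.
Answer: none

Derivation:
Step 0: SEND seq=200 -> fresh
Step 1: SEND seq=5000 -> fresh
Step 2: DROP seq=292 -> fresh
Step 3: SEND seq=414 -> fresh
Step 4: SEND seq=5164 -> fresh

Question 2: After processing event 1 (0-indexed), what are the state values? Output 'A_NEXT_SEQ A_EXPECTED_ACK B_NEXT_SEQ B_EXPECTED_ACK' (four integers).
After event 0: A_seq=5000 A_ack=292 B_seq=292 B_ack=5000
After event 1: A_seq=5164 A_ack=292 B_seq=292 B_ack=5164

5164 292 292 5164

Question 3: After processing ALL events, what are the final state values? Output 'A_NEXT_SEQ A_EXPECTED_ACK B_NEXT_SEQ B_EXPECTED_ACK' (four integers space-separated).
After event 0: A_seq=5000 A_ack=292 B_seq=292 B_ack=5000
After event 1: A_seq=5164 A_ack=292 B_seq=292 B_ack=5164
After event 2: A_seq=5164 A_ack=292 B_seq=414 B_ack=5164
After event 3: A_seq=5164 A_ack=292 B_seq=456 B_ack=5164
After event 4: A_seq=5295 A_ack=292 B_seq=456 B_ack=5295

Answer: 5295 292 456 5295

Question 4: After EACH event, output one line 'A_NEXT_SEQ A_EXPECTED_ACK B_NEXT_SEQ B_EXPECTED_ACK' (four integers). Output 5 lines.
5000 292 292 5000
5164 292 292 5164
5164 292 414 5164
5164 292 456 5164
5295 292 456 5295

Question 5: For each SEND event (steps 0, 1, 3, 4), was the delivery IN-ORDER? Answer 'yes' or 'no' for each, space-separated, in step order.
Answer: yes yes no yes

Derivation:
Step 0: SEND seq=200 -> in-order
Step 1: SEND seq=5000 -> in-order
Step 3: SEND seq=414 -> out-of-order
Step 4: SEND seq=5164 -> in-order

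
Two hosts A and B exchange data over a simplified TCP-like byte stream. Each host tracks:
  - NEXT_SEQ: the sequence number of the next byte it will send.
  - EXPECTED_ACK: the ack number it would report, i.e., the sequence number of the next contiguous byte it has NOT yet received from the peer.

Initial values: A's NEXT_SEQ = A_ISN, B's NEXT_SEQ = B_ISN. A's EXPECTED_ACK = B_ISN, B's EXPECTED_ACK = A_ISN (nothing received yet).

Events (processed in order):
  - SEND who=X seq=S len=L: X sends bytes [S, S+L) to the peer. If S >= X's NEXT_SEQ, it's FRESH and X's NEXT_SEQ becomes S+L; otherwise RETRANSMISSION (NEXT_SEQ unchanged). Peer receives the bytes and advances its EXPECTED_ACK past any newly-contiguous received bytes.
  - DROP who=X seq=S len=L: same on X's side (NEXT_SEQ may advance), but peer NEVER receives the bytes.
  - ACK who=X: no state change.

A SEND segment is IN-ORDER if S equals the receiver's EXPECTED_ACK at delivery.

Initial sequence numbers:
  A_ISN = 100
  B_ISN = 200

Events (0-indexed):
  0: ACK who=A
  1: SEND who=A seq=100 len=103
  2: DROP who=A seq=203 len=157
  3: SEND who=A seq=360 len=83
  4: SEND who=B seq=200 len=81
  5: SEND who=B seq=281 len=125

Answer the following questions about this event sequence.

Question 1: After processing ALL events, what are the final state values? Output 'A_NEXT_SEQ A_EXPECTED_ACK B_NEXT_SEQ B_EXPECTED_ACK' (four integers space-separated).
Answer: 443 406 406 203

Derivation:
After event 0: A_seq=100 A_ack=200 B_seq=200 B_ack=100
After event 1: A_seq=203 A_ack=200 B_seq=200 B_ack=203
After event 2: A_seq=360 A_ack=200 B_seq=200 B_ack=203
After event 3: A_seq=443 A_ack=200 B_seq=200 B_ack=203
After event 4: A_seq=443 A_ack=281 B_seq=281 B_ack=203
After event 5: A_seq=443 A_ack=406 B_seq=406 B_ack=203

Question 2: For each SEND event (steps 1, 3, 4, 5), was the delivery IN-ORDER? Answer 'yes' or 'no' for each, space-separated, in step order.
Answer: yes no yes yes

Derivation:
Step 1: SEND seq=100 -> in-order
Step 3: SEND seq=360 -> out-of-order
Step 4: SEND seq=200 -> in-order
Step 5: SEND seq=281 -> in-order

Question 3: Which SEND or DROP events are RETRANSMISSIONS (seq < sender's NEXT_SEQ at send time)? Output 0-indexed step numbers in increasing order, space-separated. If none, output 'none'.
Step 1: SEND seq=100 -> fresh
Step 2: DROP seq=203 -> fresh
Step 3: SEND seq=360 -> fresh
Step 4: SEND seq=200 -> fresh
Step 5: SEND seq=281 -> fresh

Answer: none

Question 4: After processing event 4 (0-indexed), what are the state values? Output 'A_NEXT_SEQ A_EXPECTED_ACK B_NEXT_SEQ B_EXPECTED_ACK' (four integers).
After event 0: A_seq=100 A_ack=200 B_seq=200 B_ack=100
After event 1: A_seq=203 A_ack=200 B_seq=200 B_ack=203
After event 2: A_seq=360 A_ack=200 B_seq=200 B_ack=203
After event 3: A_seq=443 A_ack=200 B_seq=200 B_ack=203
After event 4: A_seq=443 A_ack=281 B_seq=281 B_ack=203

443 281 281 203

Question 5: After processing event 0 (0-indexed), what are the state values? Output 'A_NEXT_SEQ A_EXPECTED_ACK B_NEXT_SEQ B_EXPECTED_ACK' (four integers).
After event 0: A_seq=100 A_ack=200 B_seq=200 B_ack=100

100 200 200 100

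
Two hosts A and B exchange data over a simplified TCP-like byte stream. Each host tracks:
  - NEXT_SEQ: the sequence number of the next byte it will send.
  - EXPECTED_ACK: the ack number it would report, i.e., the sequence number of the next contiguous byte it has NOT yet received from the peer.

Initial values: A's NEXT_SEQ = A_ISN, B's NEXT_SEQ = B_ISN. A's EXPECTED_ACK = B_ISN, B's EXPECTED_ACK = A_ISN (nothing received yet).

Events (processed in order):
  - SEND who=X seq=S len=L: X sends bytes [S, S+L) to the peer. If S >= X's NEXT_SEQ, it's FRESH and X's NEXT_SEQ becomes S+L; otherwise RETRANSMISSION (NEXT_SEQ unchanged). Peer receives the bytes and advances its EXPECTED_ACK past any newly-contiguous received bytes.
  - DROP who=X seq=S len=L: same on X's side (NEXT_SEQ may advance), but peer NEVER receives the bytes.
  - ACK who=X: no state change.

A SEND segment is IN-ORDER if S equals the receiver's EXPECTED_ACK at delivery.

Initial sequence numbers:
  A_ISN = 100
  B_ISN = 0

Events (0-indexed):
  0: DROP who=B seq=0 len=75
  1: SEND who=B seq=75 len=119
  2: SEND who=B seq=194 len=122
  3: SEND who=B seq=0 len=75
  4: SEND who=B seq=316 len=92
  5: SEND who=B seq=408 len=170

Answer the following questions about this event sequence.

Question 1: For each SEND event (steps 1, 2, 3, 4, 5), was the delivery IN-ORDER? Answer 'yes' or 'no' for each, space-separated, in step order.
Answer: no no yes yes yes

Derivation:
Step 1: SEND seq=75 -> out-of-order
Step 2: SEND seq=194 -> out-of-order
Step 3: SEND seq=0 -> in-order
Step 4: SEND seq=316 -> in-order
Step 5: SEND seq=408 -> in-order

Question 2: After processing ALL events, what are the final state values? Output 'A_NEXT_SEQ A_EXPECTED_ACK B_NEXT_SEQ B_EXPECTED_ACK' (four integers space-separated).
Answer: 100 578 578 100

Derivation:
After event 0: A_seq=100 A_ack=0 B_seq=75 B_ack=100
After event 1: A_seq=100 A_ack=0 B_seq=194 B_ack=100
After event 2: A_seq=100 A_ack=0 B_seq=316 B_ack=100
After event 3: A_seq=100 A_ack=316 B_seq=316 B_ack=100
After event 4: A_seq=100 A_ack=408 B_seq=408 B_ack=100
After event 5: A_seq=100 A_ack=578 B_seq=578 B_ack=100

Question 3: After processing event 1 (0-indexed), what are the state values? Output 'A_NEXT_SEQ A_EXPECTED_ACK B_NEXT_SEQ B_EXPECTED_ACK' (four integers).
After event 0: A_seq=100 A_ack=0 B_seq=75 B_ack=100
After event 1: A_seq=100 A_ack=0 B_seq=194 B_ack=100

100 0 194 100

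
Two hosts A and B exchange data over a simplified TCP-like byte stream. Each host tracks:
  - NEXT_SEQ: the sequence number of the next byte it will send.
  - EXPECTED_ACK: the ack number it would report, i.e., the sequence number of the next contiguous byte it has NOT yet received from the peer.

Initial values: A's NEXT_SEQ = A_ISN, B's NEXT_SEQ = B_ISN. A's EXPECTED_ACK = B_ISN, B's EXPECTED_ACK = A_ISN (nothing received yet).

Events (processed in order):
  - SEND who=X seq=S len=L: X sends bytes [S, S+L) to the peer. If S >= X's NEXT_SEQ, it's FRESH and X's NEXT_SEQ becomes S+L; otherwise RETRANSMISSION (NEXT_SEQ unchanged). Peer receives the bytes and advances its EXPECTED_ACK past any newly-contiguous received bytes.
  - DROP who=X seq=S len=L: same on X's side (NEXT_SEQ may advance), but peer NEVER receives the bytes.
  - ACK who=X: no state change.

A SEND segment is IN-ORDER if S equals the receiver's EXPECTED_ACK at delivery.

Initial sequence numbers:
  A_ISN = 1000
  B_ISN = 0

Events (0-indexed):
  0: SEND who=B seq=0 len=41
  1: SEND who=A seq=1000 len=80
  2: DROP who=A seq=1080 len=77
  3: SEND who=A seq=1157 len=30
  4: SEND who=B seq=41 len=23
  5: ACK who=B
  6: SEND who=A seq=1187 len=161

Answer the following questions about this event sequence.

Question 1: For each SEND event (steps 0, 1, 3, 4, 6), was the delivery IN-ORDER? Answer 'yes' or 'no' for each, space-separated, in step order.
Step 0: SEND seq=0 -> in-order
Step 1: SEND seq=1000 -> in-order
Step 3: SEND seq=1157 -> out-of-order
Step 4: SEND seq=41 -> in-order
Step 6: SEND seq=1187 -> out-of-order

Answer: yes yes no yes no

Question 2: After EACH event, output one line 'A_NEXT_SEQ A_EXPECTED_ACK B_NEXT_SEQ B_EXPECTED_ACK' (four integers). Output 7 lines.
1000 41 41 1000
1080 41 41 1080
1157 41 41 1080
1187 41 41 1080
1187 64 64 1080
1187 64 64 1080
1348 64 64 1080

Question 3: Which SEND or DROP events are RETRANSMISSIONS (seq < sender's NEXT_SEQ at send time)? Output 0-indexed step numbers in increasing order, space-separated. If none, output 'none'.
Answer: none

Derivation:
Step 0: SEND seq=0 -> fresh
Step 1: SEND seq=1000 -> fresh
Step 2: DROP seq=1080 -> fresh
Step 3: SEND seq=1157 -> fresh
Step 4: SEND seq=41 -> fresh
Step 6: SEND seq=1187 -> fresh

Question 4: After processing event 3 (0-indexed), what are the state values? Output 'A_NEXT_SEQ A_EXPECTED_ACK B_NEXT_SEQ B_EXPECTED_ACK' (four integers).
After event 0: A_seq=1000 A_ack=41 B_seq=41 B_ack=1000
After event 1: A_seq=1080 A_ack=41 B_seq=41 B_ack=1080
After event 2: A_seq=1157 A_ack=41 B_seq=41 B_ack=1080
After event 3: A_seq=1187 A_ack=41 B_seq=41 B_ack=1080

1187 41 41 1080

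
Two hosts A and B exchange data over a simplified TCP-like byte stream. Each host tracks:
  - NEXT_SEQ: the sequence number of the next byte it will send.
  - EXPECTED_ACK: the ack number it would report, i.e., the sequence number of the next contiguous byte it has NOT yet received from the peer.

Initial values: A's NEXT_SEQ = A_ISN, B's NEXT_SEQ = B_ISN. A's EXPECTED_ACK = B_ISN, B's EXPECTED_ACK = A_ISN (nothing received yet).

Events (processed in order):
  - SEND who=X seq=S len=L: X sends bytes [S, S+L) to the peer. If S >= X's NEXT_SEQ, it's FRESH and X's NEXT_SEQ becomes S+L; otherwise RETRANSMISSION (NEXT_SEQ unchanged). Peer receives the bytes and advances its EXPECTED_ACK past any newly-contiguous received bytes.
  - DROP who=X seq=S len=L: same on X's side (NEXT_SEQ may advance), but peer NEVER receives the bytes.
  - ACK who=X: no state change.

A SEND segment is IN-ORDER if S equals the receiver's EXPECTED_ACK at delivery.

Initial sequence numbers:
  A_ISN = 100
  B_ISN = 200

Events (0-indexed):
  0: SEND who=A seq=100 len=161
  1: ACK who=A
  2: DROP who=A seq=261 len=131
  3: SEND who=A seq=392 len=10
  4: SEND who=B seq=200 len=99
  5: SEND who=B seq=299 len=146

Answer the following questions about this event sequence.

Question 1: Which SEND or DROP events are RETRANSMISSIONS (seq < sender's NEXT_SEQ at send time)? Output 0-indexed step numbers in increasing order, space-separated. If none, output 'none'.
Answer: none

Derivation:
Step 0: SEND seq=100 -> fresh
Step 2: DROP seq=261 -> fresh
Step 3: SEND seq=392 -> fresh
Step 4: SEND seq=200 -> fresh
Step 5: SEND seq=299 -> fresh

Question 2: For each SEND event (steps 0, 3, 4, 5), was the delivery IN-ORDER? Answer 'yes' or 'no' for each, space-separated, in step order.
Step 0: SEND seq=100 -> in-order
Step 3: SEND seq=392 -> out-of-order
Step 4: SEND seq=200 -> in-order
Step 5: SEND seq=299 -> in-order

Answer: yes no yes yes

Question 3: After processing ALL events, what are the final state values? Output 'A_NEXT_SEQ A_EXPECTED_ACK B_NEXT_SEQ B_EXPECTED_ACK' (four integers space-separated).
Answer: 402 445 445 261

Derivation:
After event 0: A_seq=261 A_ack=200 B_seq=200 B_ack=261
After event 1: A_seq=261 A_ack=200 B_seq=200 B_ack=261
After event 2: A_seq=392 A_ack=200 B_seq=200 B_ack=261
After event 3: A_seq=402 A_ack=200 B_seq=200 B_ack=261
After event 4: A_seq=402 A_ack=299 B_seq=299 B_ack=261
After event 5: A_seq=402 A_ack=445 B_seq=445 B_ack=261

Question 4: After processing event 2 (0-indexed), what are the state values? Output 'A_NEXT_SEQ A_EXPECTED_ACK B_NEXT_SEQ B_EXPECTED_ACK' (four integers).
After event 0: A_seq=261 A_ack=200 B_seq=200 B_ack=261
After event 1: A_seq=261 A_ack=200 B_seq=200 B_ack=261
After event 2: A_seq=392 A_ack=200 B_seq=200 B_ack=261

392 200 200 261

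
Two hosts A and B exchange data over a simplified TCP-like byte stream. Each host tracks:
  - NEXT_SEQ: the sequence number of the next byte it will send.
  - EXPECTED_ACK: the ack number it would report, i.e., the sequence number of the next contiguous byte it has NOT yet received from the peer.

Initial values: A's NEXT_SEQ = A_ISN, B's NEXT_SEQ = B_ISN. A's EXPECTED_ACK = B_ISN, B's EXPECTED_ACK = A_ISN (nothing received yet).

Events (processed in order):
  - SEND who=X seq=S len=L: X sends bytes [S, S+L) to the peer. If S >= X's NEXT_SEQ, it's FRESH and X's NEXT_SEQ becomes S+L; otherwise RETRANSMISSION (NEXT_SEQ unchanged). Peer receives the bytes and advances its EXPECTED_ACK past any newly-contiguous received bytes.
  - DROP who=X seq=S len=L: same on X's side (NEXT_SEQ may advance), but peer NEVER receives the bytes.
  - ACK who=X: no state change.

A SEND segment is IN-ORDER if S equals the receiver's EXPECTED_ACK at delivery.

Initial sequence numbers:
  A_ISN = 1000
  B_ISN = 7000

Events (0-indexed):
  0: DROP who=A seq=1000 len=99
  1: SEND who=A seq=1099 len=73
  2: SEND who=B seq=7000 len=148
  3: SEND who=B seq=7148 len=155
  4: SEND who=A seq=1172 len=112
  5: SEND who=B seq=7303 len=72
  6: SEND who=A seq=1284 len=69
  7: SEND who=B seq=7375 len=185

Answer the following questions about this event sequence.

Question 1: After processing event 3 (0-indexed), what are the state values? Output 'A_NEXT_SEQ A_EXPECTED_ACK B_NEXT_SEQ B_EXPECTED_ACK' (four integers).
After event 0: A_seq=1099 A_ack=7000 B_seq=7000 B_ack=1000
After event 1: A_seq=1172 A_ack=7000 B_seq=7000 B_ack=1000
After event 2: A_seq=1172 A_ack=7148 B_seq=7148 B_ack=1000
After event 3: A_seq=1172 A_ack=7303 B_seq=7303 B_ack=1000

1172 7303 7303 1000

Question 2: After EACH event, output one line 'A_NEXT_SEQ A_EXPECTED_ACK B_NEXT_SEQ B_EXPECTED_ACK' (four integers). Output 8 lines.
1099 7000 7000 1000
1172 7000 7000 1000
1172 7148 7148 1000
1172 7303 7303 1000
1284 7303 7303 1000
1284 7375 7375 1000
1353 7375 7375 1000
1353 7560 7560 1000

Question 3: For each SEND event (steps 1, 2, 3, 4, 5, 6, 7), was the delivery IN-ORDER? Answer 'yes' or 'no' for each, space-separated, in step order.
Step 1: SEND seq=1099 -> out-of-order
Step 2: SEND seq=7000 -> in-order
Step 3: SEND seq=7148 -> in-order
Step 4: SEND seq=1172 -> out-of-order
Step 5: SEND seq=7303 -> in-order
Step 6: SEND seq=1284 -> out-of-order
Step 7: SEND seq=7375 -> in-order

Answer: no yes yes no yes no yes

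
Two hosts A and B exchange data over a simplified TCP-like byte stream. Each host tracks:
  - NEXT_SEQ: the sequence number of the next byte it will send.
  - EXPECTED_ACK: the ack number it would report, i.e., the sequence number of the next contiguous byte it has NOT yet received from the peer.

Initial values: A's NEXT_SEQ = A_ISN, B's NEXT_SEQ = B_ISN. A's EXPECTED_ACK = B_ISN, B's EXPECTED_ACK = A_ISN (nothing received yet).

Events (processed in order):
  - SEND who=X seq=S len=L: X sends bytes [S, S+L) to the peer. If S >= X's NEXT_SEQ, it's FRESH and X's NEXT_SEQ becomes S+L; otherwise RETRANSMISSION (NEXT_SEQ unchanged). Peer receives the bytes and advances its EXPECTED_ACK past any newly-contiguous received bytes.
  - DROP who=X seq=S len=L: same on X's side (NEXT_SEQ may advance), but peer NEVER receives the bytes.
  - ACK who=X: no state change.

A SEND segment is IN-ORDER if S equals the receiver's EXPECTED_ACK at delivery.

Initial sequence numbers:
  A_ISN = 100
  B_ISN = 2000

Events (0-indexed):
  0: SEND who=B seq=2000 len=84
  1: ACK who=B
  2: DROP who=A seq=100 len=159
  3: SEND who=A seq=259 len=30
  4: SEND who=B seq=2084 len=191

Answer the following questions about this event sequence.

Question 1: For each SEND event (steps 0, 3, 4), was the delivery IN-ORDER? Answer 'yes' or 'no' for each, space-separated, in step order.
Step 0: SEND seq=2000 -> in-order
Step 3: SEND seq=259 -> out-of-order
Step 4: SEND seq=2084 -> in-order

Answer: yes no yes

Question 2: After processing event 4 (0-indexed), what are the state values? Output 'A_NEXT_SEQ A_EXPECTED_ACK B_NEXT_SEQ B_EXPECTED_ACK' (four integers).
After event 0: A_seq=100 A_ack=2084 B_seq=2084 B_ack=100
After event 1: A_seq=100 A_ack=2084 B_seq=2084 B_ack=100
After event 2: A_seq=259 A_ack=2084 B_seq=2084 B_ack=100
After event 3: A_seq=289 A_ack=2084 B_seq=2084 B_ack=100
After event 4: A_seq=289 A_ack=2275 B_seq=2275 B_ack=100

289 2275 2275 100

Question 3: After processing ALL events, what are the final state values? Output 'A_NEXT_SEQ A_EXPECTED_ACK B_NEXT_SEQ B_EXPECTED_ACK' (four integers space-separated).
After event 0: A_seq=100 A_ack=2084 B_seq=2084 B_ack=100
After event 1: A_seq=100 A_ack=2084 B_seq=2084 B_ack=100
After event 2: A_seq=259 A_ack=2084 B_seq=2084 B_ack=100
After event 3: A_seq=289 A_ack=2084 B_seq=2084 B_ack=100
After event 4: A_seq=289 A_ack=2275 B_seq=2275 B_ack=100

Answer: 289 2275 2275 100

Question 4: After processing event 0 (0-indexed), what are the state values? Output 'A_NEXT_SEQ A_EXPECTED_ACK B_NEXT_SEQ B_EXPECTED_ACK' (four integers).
After event 0: A_seq=100 A_ack=2084 B_seq=2084 B_ack=100

100 2084 2084 100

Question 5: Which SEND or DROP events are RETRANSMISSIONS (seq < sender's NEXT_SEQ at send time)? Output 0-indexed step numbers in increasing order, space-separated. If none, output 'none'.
Step 0: SEND seq=2000 -> fresh
Step 2: DROP seq=100 -> fresh
Step 3: SEND seq=259 -> fresh
Step 4: SEND seq=2084 -> fresh

Answer: none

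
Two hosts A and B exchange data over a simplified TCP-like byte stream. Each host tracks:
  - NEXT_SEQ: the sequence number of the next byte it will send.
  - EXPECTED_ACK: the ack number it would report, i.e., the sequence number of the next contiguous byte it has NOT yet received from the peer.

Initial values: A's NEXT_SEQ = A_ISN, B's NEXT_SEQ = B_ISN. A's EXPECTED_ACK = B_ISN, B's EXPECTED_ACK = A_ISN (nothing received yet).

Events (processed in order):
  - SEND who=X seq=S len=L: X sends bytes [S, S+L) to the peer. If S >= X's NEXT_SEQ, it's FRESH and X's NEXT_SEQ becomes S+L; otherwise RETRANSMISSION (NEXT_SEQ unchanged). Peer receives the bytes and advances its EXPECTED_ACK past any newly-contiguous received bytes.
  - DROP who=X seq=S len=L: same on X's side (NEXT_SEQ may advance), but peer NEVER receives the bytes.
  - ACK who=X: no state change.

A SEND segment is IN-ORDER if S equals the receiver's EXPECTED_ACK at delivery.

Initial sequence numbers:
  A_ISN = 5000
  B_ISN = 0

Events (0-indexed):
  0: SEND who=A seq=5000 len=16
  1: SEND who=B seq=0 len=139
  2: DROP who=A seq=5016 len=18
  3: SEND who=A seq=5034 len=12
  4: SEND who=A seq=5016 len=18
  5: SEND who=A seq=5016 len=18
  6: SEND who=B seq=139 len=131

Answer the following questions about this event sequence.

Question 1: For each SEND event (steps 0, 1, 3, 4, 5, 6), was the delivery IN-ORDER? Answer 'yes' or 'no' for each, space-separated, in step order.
Answer: yes yes no yes no yes

Derivation:
Step 0: SEND seq=5000 -> in-order
Step 1: SEND seq=0 -> in-order
Step 3: SEND seq=5034 -> out-of-order
Step 4: SEND seq=5016 -> in-order
Step 5: SEND seq=5016 -> out-of-order
Step 6: SEND seq=139 -> in-order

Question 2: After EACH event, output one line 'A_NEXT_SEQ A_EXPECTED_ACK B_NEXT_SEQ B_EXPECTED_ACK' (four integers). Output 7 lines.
5016 0 0 5016
5016 139 139 5016
5034 139 139 5016
5046 139 139 5016
5046 139 139 5046
5046 139 139 5046
5046 270 270 5046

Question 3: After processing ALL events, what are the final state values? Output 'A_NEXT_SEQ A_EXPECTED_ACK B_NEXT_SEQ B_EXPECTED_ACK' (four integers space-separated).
Answer: 5046 270 270 5046

Derivation:
After event 0: A_seq=5016 A_ack=0 B_seq=0 B_ack=5016
After event 1: A_seq=5016 A_ack=139 B_seq=139 B_ack=5016
After event 2: A_seq=5034 A_ack=139 B_seq=139 B_ack=5016
After event 3: A_seq=5046 A_ack=139 B_seq=139 B_ack=5016
After event 4: A_seq=5046 A_ack=139 B_seq=139 B_ack=5046
After event 5: A_seq=5046 A_ack=139 B_seq=139 B_ack=5046
After event 6: A_seq=5046 A_ack=270 B_seq=270 B_ack=5046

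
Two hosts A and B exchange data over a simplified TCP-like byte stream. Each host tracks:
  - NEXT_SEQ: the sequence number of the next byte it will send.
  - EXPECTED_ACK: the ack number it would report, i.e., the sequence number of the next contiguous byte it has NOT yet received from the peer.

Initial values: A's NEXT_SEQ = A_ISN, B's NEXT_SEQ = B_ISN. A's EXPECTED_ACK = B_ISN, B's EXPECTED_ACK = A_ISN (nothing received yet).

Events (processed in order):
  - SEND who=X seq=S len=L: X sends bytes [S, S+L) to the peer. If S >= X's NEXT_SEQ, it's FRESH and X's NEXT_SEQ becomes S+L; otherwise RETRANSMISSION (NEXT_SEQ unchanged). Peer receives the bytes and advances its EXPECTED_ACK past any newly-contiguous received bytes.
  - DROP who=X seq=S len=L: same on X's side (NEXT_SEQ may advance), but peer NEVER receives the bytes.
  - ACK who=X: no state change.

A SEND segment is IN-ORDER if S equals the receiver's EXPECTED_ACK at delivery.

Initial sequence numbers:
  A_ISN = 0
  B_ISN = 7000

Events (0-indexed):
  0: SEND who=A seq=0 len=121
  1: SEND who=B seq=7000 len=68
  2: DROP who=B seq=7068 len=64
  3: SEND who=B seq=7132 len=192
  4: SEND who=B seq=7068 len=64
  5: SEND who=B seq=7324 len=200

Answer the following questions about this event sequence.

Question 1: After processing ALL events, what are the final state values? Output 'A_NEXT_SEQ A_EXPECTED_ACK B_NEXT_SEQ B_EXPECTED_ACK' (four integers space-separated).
After event 0: A_seq=121 A_ack=7000 B_seq=7000 B_ack=121
After event 1: A_seq=121 A_ack=7068 B_seq=7068 B_ack=121
After event 2: A_seq=121 A_ack=7068 B_seq=7132 B_ack=121
After event 3: A_seq=121 A_ack=7068 B_seq=7324 B_ack=121
After event 4: A_seq=121 A_ack=7324 B_seq=7324 B_ack=121
After event 5: A_seq=121 A_ack=7524 B_seq=7524 B_ack=121

Answer: 121 7524 7524 121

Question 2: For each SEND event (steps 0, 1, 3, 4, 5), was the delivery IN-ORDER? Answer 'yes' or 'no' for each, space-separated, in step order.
Answer: yes yes no yes yes

Derivation:
Step 0: SEND seq=0 -> in-order
Step 1: SEND seq=7000 -> in-order
Step 3: SEND seq=7132 -> out-of-order
Step 4: SEND seq=7068 -> in-order
Step 5: SEND seq=7324 -> in-order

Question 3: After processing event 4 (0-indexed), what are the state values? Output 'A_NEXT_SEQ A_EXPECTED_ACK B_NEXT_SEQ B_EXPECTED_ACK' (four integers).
After event 0: A_seq=121 A_ack=7000 B_seq=7000 B_ack=121
After event 1: A_seq=121 A_ack=7068 B_seq=7068 B_ack=121
After event 2: A_seq=121 A_ack=7068 B_seq=7132 B_ack=121
After event 3: A_seq=121 A_ack=7068 B_seq=7324 B_ack=121
After event 4: A_seq=121 A_ack=7324 B_seq=7324 B_ack=121

121 7324 7324 121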